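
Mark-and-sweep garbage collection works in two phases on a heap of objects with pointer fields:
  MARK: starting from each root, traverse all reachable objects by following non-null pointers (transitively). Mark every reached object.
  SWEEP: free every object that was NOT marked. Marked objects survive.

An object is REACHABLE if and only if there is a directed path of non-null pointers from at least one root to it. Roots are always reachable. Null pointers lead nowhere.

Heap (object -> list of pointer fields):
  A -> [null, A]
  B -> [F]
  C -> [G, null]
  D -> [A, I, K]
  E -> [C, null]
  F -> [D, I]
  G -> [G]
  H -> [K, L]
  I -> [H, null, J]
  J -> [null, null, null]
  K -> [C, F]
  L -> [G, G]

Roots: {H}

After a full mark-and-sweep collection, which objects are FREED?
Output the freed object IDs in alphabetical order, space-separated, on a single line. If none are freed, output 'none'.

Roots: H
Mark H: refs=K L, marked=H
Mark K: refs=C F, marked=H K
Mark L: refs=G G, marked=H K L
Mark C: refs=G null, marked=C H K L
Mark F: refs=D I, marked=C F H K L
Mark G: refs=G, marked=C F G H K L
Mark D: refs=A I K, marked=C D F G H K L
Mark I: refs=H null J, marked=C D F G H I K L
Mark A: refs=null A, marked=A C D F G H I K L
Mark J: refs=null null null, marked=A C D F G H I J K L
Unmarked (collected): B E

Answer: B E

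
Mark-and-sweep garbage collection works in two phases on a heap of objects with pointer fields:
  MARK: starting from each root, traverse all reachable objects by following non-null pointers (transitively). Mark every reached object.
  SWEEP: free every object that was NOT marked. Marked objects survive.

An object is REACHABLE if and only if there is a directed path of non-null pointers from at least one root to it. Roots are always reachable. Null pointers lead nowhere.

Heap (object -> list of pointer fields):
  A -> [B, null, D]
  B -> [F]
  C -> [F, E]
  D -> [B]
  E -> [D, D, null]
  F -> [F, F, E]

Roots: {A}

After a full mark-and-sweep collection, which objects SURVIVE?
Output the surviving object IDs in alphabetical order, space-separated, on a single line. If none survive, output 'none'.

Roots: A
Mark A: refs=B null D, marked=A
Mark B: refs=F, marked=A B
Mark D: refs=B, marked=A B D
Mark F: refs=F F E, marked=A B D F
Mark E: refs=D D null, marked=A B D E F
Unmarked (collected): C

Answer: A B D E F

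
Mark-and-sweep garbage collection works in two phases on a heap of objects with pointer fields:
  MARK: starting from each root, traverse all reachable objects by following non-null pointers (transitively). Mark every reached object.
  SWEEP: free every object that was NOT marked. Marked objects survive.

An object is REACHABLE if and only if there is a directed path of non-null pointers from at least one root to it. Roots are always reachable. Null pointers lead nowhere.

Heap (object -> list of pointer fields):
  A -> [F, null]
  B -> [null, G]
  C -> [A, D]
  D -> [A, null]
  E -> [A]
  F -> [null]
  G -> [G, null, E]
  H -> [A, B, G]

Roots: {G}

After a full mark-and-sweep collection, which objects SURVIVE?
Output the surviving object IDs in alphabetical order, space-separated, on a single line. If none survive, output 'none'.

Roots: G
Mark G: refs=G null E, marked=G
Mark E: refs=A, marked=E G
Mark A: refs=F null, marked=A E G
Mark F: refs=null, marked=A E F G
Unmarked (collected): B C D H

Answer: A E F G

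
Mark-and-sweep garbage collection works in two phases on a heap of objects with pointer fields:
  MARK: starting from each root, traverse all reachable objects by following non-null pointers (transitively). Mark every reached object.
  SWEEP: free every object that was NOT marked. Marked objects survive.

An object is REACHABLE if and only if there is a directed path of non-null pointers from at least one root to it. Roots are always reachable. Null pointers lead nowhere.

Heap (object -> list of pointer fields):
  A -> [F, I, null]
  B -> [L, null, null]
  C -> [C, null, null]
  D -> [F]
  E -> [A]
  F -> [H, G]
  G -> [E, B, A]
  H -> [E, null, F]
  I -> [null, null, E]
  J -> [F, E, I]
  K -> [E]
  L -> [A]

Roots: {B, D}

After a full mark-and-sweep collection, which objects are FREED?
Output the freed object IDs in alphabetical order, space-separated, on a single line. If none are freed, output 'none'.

Answer: C J K

Derivation:
Roots: B D
Mark B: refs=L null null, marked=B
Mark D: refs=F, marked=B D
Mark L: refs=A, marked=B D L
Mark F: refs=H G, marked=B D F L
Mark A: refs=F I null, marked=A B D F L
Mark H: refs=E null F, marked=A B D F H L
Mark G: refs=E B A, marked=A B D F G H L
Mark I: refs=null null E, marked=A B D F G H I L
Mark E: refs=A, marked=A B D E F G H I L
Unmarked (collected): C J K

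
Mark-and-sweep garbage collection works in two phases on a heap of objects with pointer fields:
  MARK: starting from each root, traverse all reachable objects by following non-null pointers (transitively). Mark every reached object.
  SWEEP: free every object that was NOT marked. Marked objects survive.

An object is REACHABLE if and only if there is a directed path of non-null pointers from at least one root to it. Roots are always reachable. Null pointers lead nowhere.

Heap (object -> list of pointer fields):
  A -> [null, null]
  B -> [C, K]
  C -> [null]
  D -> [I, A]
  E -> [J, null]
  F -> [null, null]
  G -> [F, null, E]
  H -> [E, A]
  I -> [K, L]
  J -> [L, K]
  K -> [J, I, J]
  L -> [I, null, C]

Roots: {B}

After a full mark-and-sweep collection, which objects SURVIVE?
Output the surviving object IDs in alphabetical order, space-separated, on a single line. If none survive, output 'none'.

Answer: B C I J K L

Derivation:
Roots: B
Mark B: refs=C K, marked=B
Mark C: refs=null, marked=B C
Mark K: refs=J I J, marked=B C K
Mark J: refs=L K, marked=B C J K
Mark I: refs=K L, marked=B C I J K
Mark L: refs=I null C, marked=B C I J K L
Unmarked (collected): A D E F G H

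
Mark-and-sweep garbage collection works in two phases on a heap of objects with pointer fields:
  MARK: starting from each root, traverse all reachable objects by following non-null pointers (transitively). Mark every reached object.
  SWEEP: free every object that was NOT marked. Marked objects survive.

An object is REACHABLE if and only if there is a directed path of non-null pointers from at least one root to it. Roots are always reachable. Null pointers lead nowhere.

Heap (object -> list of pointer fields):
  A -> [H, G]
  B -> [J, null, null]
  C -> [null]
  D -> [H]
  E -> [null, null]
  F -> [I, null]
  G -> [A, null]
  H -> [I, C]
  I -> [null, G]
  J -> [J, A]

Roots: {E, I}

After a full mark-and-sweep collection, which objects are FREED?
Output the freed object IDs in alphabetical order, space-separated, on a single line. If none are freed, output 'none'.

Answer: B D F J

Derivation:
Roots: E I
Mark E: refs=null null, marked=E
Mark I: refs=null G, marked=E I
Mark G: refs=A null, marked=E G I
Mark A: refs=H G, marked=A E G I
Mark H: refs=I C, marked=A E G H I
Mark C: refs=null, marked=A C E G H I
Unmarked (collected): B D F J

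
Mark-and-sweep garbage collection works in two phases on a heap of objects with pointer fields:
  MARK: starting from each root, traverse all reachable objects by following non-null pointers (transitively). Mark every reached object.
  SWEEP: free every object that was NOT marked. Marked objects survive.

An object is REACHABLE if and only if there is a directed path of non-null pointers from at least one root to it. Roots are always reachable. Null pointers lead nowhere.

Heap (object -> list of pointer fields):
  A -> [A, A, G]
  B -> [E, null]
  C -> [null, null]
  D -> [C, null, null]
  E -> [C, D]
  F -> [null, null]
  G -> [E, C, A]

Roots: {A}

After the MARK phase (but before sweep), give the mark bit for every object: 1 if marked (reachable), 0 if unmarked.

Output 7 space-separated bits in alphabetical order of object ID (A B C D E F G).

Answer: 1 0 1 1 1 0 1

Derivation:
Roots: A
Mark A: refs=A A G, marked=A
Mark G: refs=E C A, marked=A G
Mark E: refs=C D, marked=A E G
Mark C: refs=null null, marked=A C E G
Mark D: refs=C null null, marked=A C D E G
Unmarked (collected): B F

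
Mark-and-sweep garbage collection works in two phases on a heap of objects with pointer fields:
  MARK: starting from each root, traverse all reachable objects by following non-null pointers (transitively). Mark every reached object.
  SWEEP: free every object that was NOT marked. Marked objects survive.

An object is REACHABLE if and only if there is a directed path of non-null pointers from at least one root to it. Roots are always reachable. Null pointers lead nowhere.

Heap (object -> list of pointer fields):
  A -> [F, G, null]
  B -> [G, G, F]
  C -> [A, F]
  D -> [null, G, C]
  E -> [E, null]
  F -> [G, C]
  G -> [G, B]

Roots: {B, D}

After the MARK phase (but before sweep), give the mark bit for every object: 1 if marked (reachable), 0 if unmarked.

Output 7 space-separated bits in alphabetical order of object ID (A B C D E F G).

Answer: 1 1 1 1 0 1 1

Derivation:
Roots: B D
Mark B: refs=G G F, marked=B
Mark D: refs=null G C, marked=B D
Mark G: refs=G B, marked=B D G
Mark F: refs=G C, marked=B D F G
Mark C: refs=A F, marked=B C D F G
Mark A: refs=F G null, marked=A B C D F G
Unmarked (collected): E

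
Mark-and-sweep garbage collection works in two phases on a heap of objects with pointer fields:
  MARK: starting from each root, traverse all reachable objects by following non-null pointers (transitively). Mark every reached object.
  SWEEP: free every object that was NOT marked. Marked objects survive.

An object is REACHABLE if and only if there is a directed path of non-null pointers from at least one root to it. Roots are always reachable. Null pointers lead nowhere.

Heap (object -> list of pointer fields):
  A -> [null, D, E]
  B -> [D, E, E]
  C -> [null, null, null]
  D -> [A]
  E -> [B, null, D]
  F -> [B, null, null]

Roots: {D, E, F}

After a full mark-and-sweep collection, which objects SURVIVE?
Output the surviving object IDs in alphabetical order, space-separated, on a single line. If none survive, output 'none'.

Roots: D E F
Mark D: refs=A, marked=D
Mark E: refs=B null D, marked=D E
Mark F: refs=B null null, marked=D E F
Mark A: refs=null D E, marked=A D E F
Mark B: refs=D E E, marked=A B D E F
Unmarked (collected): C

Answer: A B D E F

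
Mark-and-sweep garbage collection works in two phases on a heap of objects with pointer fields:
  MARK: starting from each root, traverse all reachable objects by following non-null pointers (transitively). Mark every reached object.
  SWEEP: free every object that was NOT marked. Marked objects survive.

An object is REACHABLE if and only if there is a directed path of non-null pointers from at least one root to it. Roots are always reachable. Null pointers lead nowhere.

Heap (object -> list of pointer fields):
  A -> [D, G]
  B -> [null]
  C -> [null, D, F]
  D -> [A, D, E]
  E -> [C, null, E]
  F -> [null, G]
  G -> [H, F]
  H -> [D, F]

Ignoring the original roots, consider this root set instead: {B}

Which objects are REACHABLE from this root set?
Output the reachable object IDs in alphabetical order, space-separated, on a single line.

Roots: B
Mark B: refs=null, marked=B
Unmarked (collected): A C D E F G H

Answer: B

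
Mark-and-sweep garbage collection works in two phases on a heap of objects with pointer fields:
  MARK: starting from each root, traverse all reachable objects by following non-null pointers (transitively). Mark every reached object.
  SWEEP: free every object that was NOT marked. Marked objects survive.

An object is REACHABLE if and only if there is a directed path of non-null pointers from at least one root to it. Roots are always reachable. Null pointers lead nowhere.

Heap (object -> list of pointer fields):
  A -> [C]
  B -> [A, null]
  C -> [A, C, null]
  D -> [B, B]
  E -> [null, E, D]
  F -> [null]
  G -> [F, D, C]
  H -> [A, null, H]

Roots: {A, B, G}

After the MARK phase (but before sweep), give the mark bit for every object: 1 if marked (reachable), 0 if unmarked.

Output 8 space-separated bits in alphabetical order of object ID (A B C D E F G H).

Roots: A B G
Mark A: refs=C, marked=A
Mark B: refs=A null, marked=A B
Mark G: refs=F D C, marked=A B G
Mark C: refs=A C null, marked=A B C G
Mark F: refs=null, marked=A B C F G
Mark D: refs=B B, marked=A B C D F G
Unmarked (collected): E H

Answer: 1 1 1 1 0 1 1 0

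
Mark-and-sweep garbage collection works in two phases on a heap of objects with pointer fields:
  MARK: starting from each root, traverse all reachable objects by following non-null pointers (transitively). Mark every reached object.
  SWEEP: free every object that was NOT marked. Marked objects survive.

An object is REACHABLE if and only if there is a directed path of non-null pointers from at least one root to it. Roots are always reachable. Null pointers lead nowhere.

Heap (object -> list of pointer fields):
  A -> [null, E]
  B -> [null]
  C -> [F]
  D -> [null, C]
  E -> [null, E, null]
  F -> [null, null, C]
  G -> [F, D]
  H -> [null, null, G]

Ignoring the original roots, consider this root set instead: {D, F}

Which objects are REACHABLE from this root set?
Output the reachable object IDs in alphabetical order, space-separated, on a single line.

Answer: C D F

Derivation:
Roots: D F
Mark D: refs=null C, marked=D
Mark F: refs=null null C, marked=D F
Mark C: refs=F, marked=C D F
Unmarked (collected): A B E G H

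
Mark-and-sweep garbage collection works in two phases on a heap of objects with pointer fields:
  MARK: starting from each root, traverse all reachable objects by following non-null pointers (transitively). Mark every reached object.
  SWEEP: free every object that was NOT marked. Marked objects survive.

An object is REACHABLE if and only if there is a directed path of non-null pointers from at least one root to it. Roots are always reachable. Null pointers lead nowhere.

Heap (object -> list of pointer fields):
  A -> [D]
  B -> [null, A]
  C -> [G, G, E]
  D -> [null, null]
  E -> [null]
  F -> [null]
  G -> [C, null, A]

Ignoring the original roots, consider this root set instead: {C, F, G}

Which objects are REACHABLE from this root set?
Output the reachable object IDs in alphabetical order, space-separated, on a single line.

Answer: A C D E F G

Derivation:
Roots: C F G
Mark C: refs=G G E, marked=C
Mark F: refs=null, marked=C F
Mark G: refs=C null A, marked=C F G
Mark E: refs=null, marked=C E F G
Mark A: refs=D, marked=A C E F G
Mark D: refs=null null, marked=A C D E F G
Unmarked (collected): B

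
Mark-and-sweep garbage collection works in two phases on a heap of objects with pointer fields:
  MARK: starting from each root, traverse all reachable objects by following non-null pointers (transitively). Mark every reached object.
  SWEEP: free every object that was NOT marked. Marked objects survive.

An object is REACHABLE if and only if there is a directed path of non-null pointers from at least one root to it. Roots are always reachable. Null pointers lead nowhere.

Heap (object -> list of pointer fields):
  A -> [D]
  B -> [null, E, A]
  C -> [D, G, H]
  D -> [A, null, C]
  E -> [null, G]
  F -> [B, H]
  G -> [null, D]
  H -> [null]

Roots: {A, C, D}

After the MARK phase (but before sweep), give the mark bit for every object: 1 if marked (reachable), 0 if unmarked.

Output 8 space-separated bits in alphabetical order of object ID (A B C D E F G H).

Roots: A C D
Mark A: refs=D, marked=A
Mark C: refs=D G H, marked=A C
Mark D: refs=A null C, marked=A C D
Mark G: refs=null D, marked=A C D G
Mark H: refs=null, marked=A C D G H
Unmarked (collected): B E F

Answer: 1 0 1 1 0 0 1 1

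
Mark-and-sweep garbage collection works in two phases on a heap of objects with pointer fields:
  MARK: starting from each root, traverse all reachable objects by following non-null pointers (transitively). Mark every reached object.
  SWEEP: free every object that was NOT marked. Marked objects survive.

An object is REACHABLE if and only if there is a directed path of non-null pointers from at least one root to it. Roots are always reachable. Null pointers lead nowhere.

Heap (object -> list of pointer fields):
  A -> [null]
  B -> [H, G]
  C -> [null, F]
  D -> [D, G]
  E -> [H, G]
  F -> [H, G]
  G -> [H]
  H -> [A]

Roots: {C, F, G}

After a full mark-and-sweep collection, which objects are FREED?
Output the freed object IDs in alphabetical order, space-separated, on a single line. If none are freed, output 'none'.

Answer: B D E

Derivation:
Roots: C F G
Mark C: refs=null F, marked=C
Mark F: refs=H G, marked=C F
Mark G: refs=H, marked=C F G
Mark H: refs=A, marked=C F G H
Mark A: refs=null, marked=A C F G H
Unmarked (collected): B D E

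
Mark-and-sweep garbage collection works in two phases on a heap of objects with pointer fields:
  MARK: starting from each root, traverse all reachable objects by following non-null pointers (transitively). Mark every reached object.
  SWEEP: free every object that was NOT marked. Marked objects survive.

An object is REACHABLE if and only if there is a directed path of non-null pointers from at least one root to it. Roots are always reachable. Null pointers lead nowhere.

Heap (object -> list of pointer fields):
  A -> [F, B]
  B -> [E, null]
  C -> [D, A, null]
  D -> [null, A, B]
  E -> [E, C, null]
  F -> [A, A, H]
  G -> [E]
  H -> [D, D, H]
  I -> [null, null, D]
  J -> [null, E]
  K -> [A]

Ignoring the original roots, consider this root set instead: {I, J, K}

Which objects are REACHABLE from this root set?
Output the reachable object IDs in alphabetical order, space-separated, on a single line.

Answer: A B C D E F H I J K

Derivation:
Roots: I J K
Mark I: refs=null null D, marked=I
Mark J: refs=null E, marked=I J
Mark K: refs=A, marked=I J K
Mark D: refs=null A B, marked=D I J K
Mark E: refs=E C null, marked=D E I J K
Mark A: refs=F B, marked=A D E I J K
Mark B: refs=E null, marked=A B D E I J K
Mark C: refs=D A null, marked=A B C D E I J K
Mark F: refs=A A H, marked=A B C D E F I J K
Mark H: refs=D D H, marked=A B C D E F H I J K
Unmarked (collected): G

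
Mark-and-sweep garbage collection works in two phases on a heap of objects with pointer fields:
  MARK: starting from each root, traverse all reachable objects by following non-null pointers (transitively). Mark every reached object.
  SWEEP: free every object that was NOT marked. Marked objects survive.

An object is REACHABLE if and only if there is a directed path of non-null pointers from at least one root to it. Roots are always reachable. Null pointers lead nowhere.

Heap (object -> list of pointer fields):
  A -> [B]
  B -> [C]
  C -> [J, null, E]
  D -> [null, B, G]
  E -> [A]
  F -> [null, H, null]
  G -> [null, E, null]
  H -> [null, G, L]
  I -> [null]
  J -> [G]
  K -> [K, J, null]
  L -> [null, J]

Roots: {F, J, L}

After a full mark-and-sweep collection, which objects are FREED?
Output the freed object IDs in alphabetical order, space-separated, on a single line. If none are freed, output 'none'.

Roots: F J L
Mark F: refs=null H null, marked=F
Mark J: refs=G, marked=F J
Mark L: refs=null J, marked=F J L
Mark H: refs=null G L, marked=F H J L
Mark G: refs=null E null, marked=F G H J L
Mark E: refs=A, marked=E F G H J L
Mark A: refs=B, marked=A E F G H J L
Mark B: refs=C, marked=A B E F G H J L
Mark C: refs=J null E, marked=A B C E F G H J L
Unmarked (collected): D I K

Answer: D I K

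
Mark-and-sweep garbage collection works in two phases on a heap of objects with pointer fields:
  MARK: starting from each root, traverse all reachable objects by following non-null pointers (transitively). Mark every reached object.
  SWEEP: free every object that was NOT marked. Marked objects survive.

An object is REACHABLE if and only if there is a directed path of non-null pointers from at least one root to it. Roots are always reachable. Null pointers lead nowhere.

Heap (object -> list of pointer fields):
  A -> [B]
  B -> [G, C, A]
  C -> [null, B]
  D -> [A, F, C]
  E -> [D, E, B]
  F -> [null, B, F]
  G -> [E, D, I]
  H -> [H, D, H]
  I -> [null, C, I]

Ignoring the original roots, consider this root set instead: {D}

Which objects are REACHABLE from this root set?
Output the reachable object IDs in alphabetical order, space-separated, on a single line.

Roots: D
Mark D: refs=A F C, marked=D
Mark A: refs=B, marked=A D
Mark F: refs=null B F, marked=A D F
Mark C: refs=null B, marked=A C D F
Mark B: refs=G C A, marked=A B C D F
Mark G: refs=E D I, marked=A B C D F G
Mark E: refs=D E B, marked=A B C D E F G
Mark I: refs=null C I, marked=A B C D E F G I
Unmarked (collected): H

Answer: A B C D E F G I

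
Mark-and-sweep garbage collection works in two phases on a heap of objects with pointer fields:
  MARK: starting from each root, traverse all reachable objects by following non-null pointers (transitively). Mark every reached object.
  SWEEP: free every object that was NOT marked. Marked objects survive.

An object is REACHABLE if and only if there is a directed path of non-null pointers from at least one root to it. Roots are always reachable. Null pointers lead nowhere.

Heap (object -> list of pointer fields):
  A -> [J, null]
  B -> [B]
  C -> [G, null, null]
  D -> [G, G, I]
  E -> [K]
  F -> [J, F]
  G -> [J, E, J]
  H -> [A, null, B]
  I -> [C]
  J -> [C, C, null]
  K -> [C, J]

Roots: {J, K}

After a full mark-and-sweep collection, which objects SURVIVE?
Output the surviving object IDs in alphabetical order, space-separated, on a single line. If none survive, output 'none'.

Roots: J K
Mark J: refs=C C null, marked=J
Mark K: refs=C J, marked=J K
Mark C: refs=G null null, marked=C J K
Mark G: refs=J E J, marked=C G J K
Mark E: refs=K, marked=C E G J K
Unmarked (collected): A B D F H I

Answer: C E G J K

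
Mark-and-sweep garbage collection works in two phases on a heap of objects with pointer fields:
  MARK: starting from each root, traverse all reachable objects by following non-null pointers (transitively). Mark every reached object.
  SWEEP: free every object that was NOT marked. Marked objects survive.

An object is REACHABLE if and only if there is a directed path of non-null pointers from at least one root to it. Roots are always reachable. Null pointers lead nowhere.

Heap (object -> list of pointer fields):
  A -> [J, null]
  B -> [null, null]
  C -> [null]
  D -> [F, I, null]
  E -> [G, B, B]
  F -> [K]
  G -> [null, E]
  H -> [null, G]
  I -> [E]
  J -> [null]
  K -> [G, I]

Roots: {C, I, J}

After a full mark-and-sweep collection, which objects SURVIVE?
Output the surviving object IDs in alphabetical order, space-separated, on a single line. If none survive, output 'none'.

Roots: C I J
Mark C: refs=null, marked=C
Mark I: refs=E, marked=C I
Mark J: refs=null, marked=C I J
Mark E: refs=G B B, marked=C E I J
Mark G: refs=null E, marked=C E G I J
Mark B: refs=null null, marked=B C E G I J
Unmarked (collected): A D F H K

Answer: B C E G I J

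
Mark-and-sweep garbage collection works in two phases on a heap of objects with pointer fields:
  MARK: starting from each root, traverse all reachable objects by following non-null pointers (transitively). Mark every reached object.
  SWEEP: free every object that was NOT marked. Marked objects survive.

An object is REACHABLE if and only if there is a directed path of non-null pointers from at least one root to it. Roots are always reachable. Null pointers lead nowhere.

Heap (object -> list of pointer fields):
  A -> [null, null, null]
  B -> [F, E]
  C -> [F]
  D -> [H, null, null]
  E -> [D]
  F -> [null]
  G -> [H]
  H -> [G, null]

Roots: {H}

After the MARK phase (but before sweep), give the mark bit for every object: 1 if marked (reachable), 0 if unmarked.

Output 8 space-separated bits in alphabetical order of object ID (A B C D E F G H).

Answer: 0 0 0 0 0 0 1 1

Derivation:
Roots: H
Mark H: refs=G null, marked=H
Mark G: refs=H, marked=G H
Unmarked (collected): A B C D E F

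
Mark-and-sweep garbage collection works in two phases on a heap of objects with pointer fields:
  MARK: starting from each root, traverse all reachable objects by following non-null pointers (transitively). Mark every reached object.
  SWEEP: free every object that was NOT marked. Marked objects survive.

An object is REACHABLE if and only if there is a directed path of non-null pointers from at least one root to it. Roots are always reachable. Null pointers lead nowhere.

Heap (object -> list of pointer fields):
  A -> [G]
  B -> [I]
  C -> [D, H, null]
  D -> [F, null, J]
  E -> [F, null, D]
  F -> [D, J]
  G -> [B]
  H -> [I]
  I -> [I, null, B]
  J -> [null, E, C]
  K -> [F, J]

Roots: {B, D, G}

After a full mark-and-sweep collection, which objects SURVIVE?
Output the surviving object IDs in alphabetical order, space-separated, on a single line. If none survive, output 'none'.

Answer: B C D E F G H I J

Derivation:
Roots: B D G
Mark B: refs=I, marked=B
Mark D: refs=F null J, marked=B D
Mark G: refs=B, marked=B D G
Mark I: refs=I null B, marked=B D G I
Mark F: refs=D J, marked=B D F G I
Mark J: refs=null E C, marked=B D F G I J
Mark E: refs=F null D, marked=B D E F G I J
Mark C: refs=D H null, marked=B C D E F G I J
Mark H: refs=I, marked=B C D E F G H I J
Unmarked (collected): A K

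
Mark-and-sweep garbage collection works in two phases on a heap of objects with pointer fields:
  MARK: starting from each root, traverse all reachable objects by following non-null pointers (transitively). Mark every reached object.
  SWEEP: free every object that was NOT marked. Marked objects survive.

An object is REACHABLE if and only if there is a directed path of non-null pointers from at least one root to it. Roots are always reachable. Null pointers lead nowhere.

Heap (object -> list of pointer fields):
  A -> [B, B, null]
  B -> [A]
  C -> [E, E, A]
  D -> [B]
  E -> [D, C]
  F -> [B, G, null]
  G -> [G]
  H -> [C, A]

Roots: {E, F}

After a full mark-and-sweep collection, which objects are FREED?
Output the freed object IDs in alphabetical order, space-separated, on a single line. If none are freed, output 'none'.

Roots: E F
Mark E: refs=D C, marked=E
Mark F: refs=B G null, marked=E F
Mark D: refs=B, marked=D E F
Mark C: refs=E E A, marked=C D E F
Mark B: refs=A, marked=B C D E F
Mark G: refs=G, marked=B C D E F G
Mark A: refs=B B null, marked=A B C D E F G
Unmarked (collected): H

Answer: H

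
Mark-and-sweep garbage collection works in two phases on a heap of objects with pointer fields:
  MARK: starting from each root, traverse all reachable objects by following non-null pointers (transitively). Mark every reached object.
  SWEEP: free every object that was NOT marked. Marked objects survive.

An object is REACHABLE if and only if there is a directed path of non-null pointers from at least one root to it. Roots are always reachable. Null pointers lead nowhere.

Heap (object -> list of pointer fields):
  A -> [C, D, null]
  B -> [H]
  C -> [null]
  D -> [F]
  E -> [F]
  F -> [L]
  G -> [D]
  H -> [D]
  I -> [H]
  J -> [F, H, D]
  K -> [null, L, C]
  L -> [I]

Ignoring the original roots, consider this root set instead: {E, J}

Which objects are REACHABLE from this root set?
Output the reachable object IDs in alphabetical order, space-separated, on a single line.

Roots: E J
Mark E: refs=F, marked=E
Mark J: refs=F H D, marked=E J
Mark F: refs=L, marked=E F J
Mark H: refs=D, marked=E F H J
Mark D: refs=F, marked=D E F H J
Mark L: refs=I, marked=D E F H J L
Mark I: refs=H, marked=D E F H I J L
Unmarked (collected): A B C G K

Answer: D E F H I J L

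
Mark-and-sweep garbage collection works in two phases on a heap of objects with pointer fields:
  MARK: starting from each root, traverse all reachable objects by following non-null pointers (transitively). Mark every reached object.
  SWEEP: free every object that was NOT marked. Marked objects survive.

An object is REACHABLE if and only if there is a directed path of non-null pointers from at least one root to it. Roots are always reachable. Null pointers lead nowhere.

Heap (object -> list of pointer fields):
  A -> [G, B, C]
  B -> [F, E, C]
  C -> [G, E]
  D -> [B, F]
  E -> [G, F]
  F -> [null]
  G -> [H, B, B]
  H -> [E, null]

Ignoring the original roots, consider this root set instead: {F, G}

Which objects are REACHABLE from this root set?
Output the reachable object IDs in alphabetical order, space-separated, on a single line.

Answer: B C E F G H

Derivation:
Roots: F G
Mark F: refs=null, marked=F
Mark G: refs=H B B, marked=F G
Mark H: refs=E null, marked=F G H
Mark B: refs=F E C, marked=B F G H
Mark E: refs=G F, marked=B E F G H
Mark C: refs=G E, marked=B C E F G H
Unmarked (collected): A D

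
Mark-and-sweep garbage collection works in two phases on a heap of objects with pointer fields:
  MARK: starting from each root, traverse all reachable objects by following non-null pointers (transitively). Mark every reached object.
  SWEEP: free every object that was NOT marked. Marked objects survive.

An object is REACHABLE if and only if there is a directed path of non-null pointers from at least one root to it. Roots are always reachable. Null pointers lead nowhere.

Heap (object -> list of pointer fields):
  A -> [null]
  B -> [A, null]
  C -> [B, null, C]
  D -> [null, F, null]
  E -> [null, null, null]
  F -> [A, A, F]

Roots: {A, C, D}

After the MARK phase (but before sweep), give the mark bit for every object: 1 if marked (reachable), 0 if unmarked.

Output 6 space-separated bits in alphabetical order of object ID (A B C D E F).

Answer: 1 1 1 1 0 1

Derivation:
Roots: A C D
Mark A: refs=null, marked=A
Mark C: refs=B null C, marked=A C
Mark D: refs=null F null, marked=A C D
Mark B: refs=A null, marked=A B C D
Mark F: refs=A A F, marked=A B C D F
Unmarked (collected): E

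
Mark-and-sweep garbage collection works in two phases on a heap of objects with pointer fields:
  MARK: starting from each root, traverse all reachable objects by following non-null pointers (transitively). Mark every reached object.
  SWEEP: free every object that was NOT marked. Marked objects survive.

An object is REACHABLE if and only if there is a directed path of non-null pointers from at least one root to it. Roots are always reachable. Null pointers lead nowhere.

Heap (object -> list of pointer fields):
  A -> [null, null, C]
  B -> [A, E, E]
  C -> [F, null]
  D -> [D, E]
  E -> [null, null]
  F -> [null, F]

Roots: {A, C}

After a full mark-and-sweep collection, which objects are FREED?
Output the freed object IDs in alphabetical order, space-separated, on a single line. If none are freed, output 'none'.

Answer: B D E

Derivation:
Roots: A C
Mark A: refs=null null C, marked=A
Mark C: refs=F null, marked=A C
Mark F: refs=null F, marked=A C F
Unmarked (collected): B D E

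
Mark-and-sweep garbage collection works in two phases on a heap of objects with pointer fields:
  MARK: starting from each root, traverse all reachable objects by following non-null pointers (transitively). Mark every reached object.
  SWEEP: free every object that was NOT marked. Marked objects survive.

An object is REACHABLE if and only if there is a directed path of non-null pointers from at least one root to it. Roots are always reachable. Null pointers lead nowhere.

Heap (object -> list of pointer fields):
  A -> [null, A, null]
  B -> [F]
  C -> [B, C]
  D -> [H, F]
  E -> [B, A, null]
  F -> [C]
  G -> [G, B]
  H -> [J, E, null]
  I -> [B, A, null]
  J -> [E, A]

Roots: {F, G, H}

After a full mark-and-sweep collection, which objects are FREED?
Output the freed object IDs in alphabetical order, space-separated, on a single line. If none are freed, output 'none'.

Answer: D I

Derivation:
Roots: F G H
Mark F: refs=C, marked=F
Mark G: refs=G B, marked=F G
Mark H: refs=J E null, marked=F G H
Mark C: refs=B C, marked=C F G H
Mark B: refs=F, marked=B C F G H
Mark J: refs=E A, marked=B C F G H J
Mark E: refs=B A null, marked=B C E F G H J
Mark A: refs=null A null, marked=A B C E F G H J
Unmarked (collected): D I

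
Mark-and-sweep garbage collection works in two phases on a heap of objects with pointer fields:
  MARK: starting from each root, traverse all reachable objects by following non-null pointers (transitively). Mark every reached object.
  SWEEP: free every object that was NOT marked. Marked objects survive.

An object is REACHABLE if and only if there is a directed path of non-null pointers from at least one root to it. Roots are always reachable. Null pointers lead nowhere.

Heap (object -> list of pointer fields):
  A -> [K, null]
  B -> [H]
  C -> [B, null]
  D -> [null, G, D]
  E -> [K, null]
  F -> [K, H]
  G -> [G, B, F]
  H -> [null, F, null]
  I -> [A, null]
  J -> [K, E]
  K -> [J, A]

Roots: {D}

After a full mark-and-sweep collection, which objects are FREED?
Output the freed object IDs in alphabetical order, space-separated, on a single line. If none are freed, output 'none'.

Roots: D
Mark D: refs=null G D, marked=D
Mark G: refs=G B F, marked=D G
Mark B: refs=H, marked=B D G
Mark F: refs=K H, marked=B D F G
Mark H: refs=null F null, marked=B D F G H
Mark K: refs=J A, marked=B D F G H K
Mark J: refs=K E, marked=B D F G H J K
Mark A: refs=K null, marked=A B D F G H J K
Mark E: refs=K null, marked=A B D E F G H J K
Unmarked (collected): C I

Answer: C I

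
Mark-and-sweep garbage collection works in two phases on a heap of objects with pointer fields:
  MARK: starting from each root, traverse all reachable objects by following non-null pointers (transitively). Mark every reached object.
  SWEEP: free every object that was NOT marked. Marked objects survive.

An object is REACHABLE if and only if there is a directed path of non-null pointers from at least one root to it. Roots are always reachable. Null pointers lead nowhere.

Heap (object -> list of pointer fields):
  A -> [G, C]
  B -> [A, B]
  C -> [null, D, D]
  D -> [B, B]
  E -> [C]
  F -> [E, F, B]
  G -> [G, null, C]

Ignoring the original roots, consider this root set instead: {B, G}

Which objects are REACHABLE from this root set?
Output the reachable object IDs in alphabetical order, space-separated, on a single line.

Answer: A B C D G

Derivation:
Roots: B G
Mark B: refs=A B, marked=B
Mark G: refs=G null C, marked=B G
Mark A: refs=G C, marked=A B G
Mark C: refs=null D D, marked=A B C G
Mark D: refs=B B, marked=A B C D G
Unmarked (collected): E F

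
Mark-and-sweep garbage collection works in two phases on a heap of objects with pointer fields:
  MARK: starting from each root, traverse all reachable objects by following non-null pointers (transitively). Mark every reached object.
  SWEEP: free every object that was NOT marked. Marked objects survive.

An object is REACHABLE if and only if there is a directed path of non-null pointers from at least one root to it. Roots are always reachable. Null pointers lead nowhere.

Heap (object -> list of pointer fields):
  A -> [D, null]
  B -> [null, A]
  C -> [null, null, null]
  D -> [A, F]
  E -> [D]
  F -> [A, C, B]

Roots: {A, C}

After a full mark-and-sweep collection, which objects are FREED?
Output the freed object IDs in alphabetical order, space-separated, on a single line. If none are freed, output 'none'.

Answer: E

Derivation:
Roots: A C
Mark A: refs=D null, marked=A
Mark C: refs=null null null, marked=A C
Mark D: refs=A F, marked=A C D
Mark F: refs=A C B, marked=A C D F
Mark B: refs=null A, marked=A B C D F
Unmarked (collected): E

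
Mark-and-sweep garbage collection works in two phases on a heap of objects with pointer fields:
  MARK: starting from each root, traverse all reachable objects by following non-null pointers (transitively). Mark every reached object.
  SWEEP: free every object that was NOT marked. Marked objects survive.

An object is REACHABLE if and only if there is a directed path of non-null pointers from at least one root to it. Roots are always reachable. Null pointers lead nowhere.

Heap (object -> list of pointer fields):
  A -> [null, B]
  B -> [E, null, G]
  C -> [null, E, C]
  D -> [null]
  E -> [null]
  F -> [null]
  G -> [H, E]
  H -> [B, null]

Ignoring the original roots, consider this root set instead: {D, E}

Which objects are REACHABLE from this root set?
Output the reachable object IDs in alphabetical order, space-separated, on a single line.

Roots: D E
Mark D: refs=null, marked=D
Mark E: refs=null, marked=D E
Unmarked (collected): A B C F G H

Answer: D E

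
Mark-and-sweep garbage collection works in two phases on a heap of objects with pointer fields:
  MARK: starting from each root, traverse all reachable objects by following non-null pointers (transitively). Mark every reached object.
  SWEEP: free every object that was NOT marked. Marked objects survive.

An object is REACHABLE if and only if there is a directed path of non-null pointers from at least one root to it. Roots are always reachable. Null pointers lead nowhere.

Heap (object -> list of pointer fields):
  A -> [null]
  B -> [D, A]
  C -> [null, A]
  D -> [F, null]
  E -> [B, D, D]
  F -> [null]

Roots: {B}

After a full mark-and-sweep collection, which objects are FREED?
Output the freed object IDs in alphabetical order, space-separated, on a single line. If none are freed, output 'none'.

Answer: C E

Derivation:
Roots: B
Mark B: refs=D A, marked=B
Mark D: refs=F null, marked=B D
Mark A: refs=null, marked=A B D
Mark F: refs=null, marked=A B D F
Unmarked (collected): C E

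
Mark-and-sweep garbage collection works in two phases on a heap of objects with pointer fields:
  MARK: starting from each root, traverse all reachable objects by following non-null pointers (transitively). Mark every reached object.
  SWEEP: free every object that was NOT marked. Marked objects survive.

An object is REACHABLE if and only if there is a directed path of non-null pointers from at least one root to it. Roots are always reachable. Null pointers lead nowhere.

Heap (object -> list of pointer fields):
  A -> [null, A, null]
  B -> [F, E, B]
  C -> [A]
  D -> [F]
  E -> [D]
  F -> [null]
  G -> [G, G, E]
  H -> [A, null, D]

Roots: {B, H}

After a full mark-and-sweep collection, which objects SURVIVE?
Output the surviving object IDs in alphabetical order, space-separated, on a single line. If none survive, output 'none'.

Roots: B H
Mark B: refs=F E B, marked=B
Mark H: refs=A null D, marked=B H
Mark F: refs=null, marked=B F H
Mark E: refs=D, marked=B E F H
Mark A: refs=null A null, marked=A B E F H
Mark D: refs=F, marked=A B D E F H
Unmarked (collected): C G

Answer: A B D E F H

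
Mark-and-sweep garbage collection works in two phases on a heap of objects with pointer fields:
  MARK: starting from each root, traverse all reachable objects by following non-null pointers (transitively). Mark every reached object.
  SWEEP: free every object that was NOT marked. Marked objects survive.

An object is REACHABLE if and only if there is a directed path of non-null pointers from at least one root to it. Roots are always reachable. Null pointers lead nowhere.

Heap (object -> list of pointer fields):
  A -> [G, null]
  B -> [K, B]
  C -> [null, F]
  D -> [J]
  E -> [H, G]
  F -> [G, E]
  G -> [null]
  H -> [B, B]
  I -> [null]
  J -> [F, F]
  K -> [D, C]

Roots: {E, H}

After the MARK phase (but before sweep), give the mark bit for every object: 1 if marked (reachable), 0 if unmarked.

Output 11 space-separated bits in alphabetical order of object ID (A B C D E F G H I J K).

Roots: E H
Mark E: refs=H G, marked=E
Mark H: refs=B B, marked=E H
Mark G: refs=null, marked=E G H
Mark B: refs=K B, marked=B E G H
Mark K: refs=D C, marked=B E G H K
Mark D: refs=J, marked=B D E G H K
Mark C: refs=null F, marked=B C D E G H K
Mark J: refs=F F, marked=B C D E G H J K
Mark F: refs=G E, marked=B C D E F G H J K
Unmarked (collected): A I

Answer: 0 1 1 1 1 1 1 1 0 1 1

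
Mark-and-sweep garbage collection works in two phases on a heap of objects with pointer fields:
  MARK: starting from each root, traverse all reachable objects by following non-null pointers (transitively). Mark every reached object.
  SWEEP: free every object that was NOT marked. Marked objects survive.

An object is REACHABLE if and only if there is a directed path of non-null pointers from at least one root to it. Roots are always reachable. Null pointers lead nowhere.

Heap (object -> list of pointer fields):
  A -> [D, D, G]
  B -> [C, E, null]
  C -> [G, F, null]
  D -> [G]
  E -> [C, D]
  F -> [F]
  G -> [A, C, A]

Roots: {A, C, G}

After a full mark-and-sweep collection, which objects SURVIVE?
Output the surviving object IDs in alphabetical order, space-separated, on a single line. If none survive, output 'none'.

Roots: A C G
Mark A: refs=D D G, marked=A
Mark C: refs=G F null, marked=A C
Mark G: refs=A C A, marked=A C G
Mark D: refs=G, marked=A C D G
Mark F: refs=F, marked=A C D F G
Unmarked (collected): B E

Answer: A C D F G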